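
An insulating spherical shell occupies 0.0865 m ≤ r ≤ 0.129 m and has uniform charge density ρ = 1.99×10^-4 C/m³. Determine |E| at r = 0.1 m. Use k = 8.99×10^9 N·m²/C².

|E| ≈ 2.64e5 N/C

Use a concentric Gaussian sphere at r = 0.1 m (within the shell material, 0.0865 m < r < 0.129 m).
Enclosed charge is the volume from a to r: Q_enc = (4π/3)ρ(r³ − a³) = 2.941×10^-7 C.
By Gauss's law, ∮E·dA = E·4πr² = Q_enc/ε₀.
E = k|Q_enc|/r² = (8.99×10^9)(2.941e-7)/(0.1)² = 2.64e5 N/C.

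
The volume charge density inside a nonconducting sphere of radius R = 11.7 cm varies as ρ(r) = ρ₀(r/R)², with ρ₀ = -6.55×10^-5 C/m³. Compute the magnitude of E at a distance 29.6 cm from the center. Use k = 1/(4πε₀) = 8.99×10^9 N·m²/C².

Symmetry ⇒ E = E(r) r̂. Gaussian sphere of radius r = 29.6 cm (r > R, all charge enclosed).
Q_enc = 4π ∫₀^R ρ₀(r'/R)^2 r'² dr' = 4πρ₀R³/5 = -2.637×10^-7 C.
Applying ∮E·dA = Q_enc/ε₀ with Φ = E(4πr²):
E = k|Q_enc|/r² = (8.99×10^9)(2.637×10^-7)/(0.296)² = 2.71×10^4 N/C.

2.71×10^4 N/C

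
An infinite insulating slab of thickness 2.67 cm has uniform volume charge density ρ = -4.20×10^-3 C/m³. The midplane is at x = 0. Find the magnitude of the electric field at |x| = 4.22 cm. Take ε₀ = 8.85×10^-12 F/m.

6.34×10^6 N/C

The point |x| = 4.22 cm lies outside the slab (half-thickness 0.01335 m). A symmetric pillbox spanning the full slab encloses Q_enc = ρ·d·A.
Flux = 2EA ⇒ E = |ρ|d/(2ε₀), independent of distance outside.
E = (4.20×10^-3)(0.0267)/(2·8.85×10^-12) = 6.34×10^6 N/C.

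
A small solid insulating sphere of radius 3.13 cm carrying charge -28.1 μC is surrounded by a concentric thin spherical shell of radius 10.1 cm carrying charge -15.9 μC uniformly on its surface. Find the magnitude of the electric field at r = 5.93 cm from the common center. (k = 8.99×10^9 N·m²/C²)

By spherical symmetry E is radial; choose a Gaussian sphere of radius r = 5.93 cm (between the bodies, 3.13 cm < r < 10.1 cm).
The shell at 10.1 cm lies outside the Gaussian surface, so Q_enc = -28.1 μC = -2.81×10^-5 C.
Applying ∮E·dA = Q_enc/ε₀ with Φ = E(4πr²):
E = k|Q_enc|/r² = (8.99×10^9)(2.81×10^-5)/(0.0593)² = 7.18e7 N/C.

7.18×10^7 N/C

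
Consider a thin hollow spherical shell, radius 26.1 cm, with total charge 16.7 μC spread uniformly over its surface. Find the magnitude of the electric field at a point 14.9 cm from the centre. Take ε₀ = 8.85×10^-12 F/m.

Symmetry ⇒ E = E(r) r̂. Gaussian sphere of radius r = 14.9 cm (inside the shell, r < 26.1 cm).
All the charge is outside the Gaussian surface: Q_enc = 0, hence E = 0 everywhere inside the shell.

|E| = 0 N/C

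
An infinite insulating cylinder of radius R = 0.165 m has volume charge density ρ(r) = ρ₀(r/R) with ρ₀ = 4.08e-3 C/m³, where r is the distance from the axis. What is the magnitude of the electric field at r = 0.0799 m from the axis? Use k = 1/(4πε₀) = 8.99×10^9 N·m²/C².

E ≈ 5.94×10^6 V/m

By cylindrical symmetry E is radial; use a coaxial Gaussian cylinder of radius 0.0799 m and length L (r < R).
λ_enc = ∫₀^r ρ(r')·2πr' dr' = (2πρ₀/R)·r^3/3 = 2.642×10^-5 C/m.
By Gauss's law (flux through the curved wall only), E·2πrL = λ_enc L/ε₀.
E = 2k|λ_enc|/r = 2(8.99×10^9)(2.642×10^-5)/(0.0799) = 5.94e6 N/C.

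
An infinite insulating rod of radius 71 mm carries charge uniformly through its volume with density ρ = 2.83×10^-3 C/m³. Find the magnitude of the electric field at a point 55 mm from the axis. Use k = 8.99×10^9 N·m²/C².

Choose a coaxial cylinder of radius r = 55 mm (arbitrary length L) as the Gaussian surface (r < R).
Charge inside radius r per length L is ρ·πr²·L, so λ_enc = ρπr² = 2.689e-5 C/m.
Gauss's law: E·2πrL = λ_enc L/ε₀.
E = 2k|λ_enc|/r = 2(8.99×10^9)(2.689e-5)/(0.055) = 8.79×10^6 N/C.

|E| = 8.79e6 N/C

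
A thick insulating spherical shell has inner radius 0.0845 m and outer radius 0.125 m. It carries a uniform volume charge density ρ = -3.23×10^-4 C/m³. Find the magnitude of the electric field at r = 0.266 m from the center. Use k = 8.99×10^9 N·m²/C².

|E| ≈ 2.32×10^5 N/C

By spherical symmetry E is radial; choose a Gaussian sphere of radius r = 0.266 m (r > 0.125 m, enclosing the whole shell).
Q_enc = ρ·(4π/3)(b³ − a³) = (-3.23×10^-4)·(4π/3)·((0.125)³ − (0.0845)³) = -1.826e-6 C.
Applying ∮E·dA = Q_enc/ε₀ with Φ = E(4πr²):
E = k|Q_enc|/r² = (8.99×10^9)(1.826×10^-6)/(0.266)² = 2.32×10^5 N/C.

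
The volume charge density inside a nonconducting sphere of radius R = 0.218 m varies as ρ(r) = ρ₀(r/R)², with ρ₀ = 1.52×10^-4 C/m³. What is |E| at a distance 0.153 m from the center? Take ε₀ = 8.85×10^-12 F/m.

Symmetry ⇒ E = E(r) r̂. Gaussian sphere of radius r = 0.153 m (r < R).
Q_enc = ∫₀^r ρ(r')·4πr'² dr' = (4πρ₀/R²) ∫₀^r r'^4 dr' = 4πρ₀ r^5/(5·R²) = 6.739×10^-7 C.
Applying ∮E·dA = Q_enc/ε₀ with Φ = E(4πr²):
E = |Q_enc|/(4πε₀r²) = (6.739e-7)/(4π·8.85×10^-12·(0.153)²) = 2.59×10^5 N/C.

|E| = 2.59×10^5 N/C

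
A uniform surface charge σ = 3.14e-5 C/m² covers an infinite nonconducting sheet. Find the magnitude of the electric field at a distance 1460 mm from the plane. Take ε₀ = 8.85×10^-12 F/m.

E = 1.77×10^6 N/C

By planar symmetry E is perpendicular to the sheet and uniform; use a Gaussian pillbox with flat faces of area A on each side of the sheet.
Only the two end caps contribute flux: Φ = 2EA. With Q_enc = σA, Gauss's law gives E = |σ|/(2ε₀).
E = |σ|/(2ε₀) = (3.14×10^-5)/(2·8.85×10^-12) = 1.77×10^6 N/C.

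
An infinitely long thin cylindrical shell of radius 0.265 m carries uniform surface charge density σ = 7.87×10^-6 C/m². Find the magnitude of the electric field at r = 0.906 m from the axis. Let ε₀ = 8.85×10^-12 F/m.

Coaxial Gaussian cylinder, radius r = 0.906 m, length L (r > 0.265 m).
The whole shell is enclosed: λ_enc = σ·2πR = (7.87×10^-6)·2π·(0.265) = 1.31e-5 C/m.
Applying ∮E·dA = Q_enc/ε₀ with the end caps contributing no flux:
E = |λ_enc|/(2πε₀r) = (1.31e-5)/(2π·8.85×10^-12·0.906) = 2.60×10^5 N/C.

2.60×10^5 V/m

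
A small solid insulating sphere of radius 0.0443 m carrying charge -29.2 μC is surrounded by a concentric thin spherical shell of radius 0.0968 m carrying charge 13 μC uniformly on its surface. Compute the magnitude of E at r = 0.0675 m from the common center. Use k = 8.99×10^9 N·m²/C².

5.76e7 V/m

Take a concentric spherical Gaussian surface of radius r = 0.0675 m (between the bodies, 0.0443 m < r < 0.0968 m).
Only the inner charge is enclosed; the outer shell contributes nothing inside itself. Q_enc = -29.2 μC = -2.92e-5 C.
Applying ∮E·dA = Q_enc/ε₀ with Φ = E(4πr²):
E = k|Q_enc|/r² = (8.99×10^9)(2.92×10^-5)/(0.0675)² = 5.76e7 N/C.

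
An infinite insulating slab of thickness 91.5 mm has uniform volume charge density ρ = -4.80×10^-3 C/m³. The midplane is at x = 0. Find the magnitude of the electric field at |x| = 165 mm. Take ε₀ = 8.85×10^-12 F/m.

|E| ≈ 2.48×10^7 N/C

The point |x| = 165 mm lies outside the slab (half-thickness 0.04575 m). A symmetric pillbox spanning the full slab encloses Q_enc = ρ·d·A.
Flux = 2EA ⇒ E = |ρ|d/(2ε₀), independent of distance outside.
E = (4.80×10^-3)(0.0915)/(2·8.85×10^-12) = 2.48×10^7 N/C.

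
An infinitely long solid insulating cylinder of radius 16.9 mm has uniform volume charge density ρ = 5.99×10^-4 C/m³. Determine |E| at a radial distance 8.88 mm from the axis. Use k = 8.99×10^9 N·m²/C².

E ≈ 3.00×10^5 V/m

Coaxial Gaussian cylinder, radius r = 8.88 mm, length L (r < R).
Charge inside radius r per length L is ρ·πr²·L, so λ_enc = ρπr² = 1.484×10^-7 C/m.
By Gauss's law (flux through the curved wall only), E·2πrL = λ_enc L/ε₀.
E = 2k|λ_enc|/r = 2(8.99×10^9)(1.484e-7)/(0.00888) = 3.00e5 N/C.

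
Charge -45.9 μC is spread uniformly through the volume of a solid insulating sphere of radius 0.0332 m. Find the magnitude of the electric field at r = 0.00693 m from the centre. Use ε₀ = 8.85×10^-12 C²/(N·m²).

By spherical symmetry E is radial; choose a Gaussian sphere of radius r = 0.00693 m (r < R).
Only the charge within r is enclosed: Q_enc = Q·(r/R)³ = (-45.9 μC)·(0.00693 m/0.0332 m)³ = -4.174e-7 C.
Gauss's law: E·4πr² = Q_enc/ε₀.
E = |Q_enc|/(4πε₀r²) = (4.174×10^-7)/(4π·8.85×10^-12·(0.00693)²) = 7.82e7 N/C.

|E| ≈ 7.82×10^7 N/C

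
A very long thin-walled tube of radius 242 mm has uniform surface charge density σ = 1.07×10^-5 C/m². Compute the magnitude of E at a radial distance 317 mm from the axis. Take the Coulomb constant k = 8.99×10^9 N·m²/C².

Coaxial Gaussian cylinder, radius r = 317 mm, length L (r > 242 mm).
The whole shell is enclosed: λ_enc = σ·2πR = (1.07×10^-5)·2π·(0.242) = 1.627e-5 C/m.
Gauss's law: E·2πrL = λ_enc L/ε₀.
E = 2k|λ_enc|/r = 2(8.99×10^9)(1.627×10^-5)/(0.317) = 9.23×10^5 N/C.

|E| ≈ 9.23×10^5 N/C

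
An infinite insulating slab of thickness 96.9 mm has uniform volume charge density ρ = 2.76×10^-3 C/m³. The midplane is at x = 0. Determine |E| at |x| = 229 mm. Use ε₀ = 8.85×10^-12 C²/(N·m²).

The point |x| = 229 mm lies outside the slab (half-thickness 0.04845 m). A symmetric pillbox spanning the full slab encloses Q_enc = ρ·d·A.
Flux = 2EA ⇒ E = |ρ|d/(2ε₀), independent of distance outside.
E = (2.76×10^-3)(0.0969)/(2·8.85×10^-12) = 1.51×10^7 N/C.

|E| = 1.51×10^7 N/C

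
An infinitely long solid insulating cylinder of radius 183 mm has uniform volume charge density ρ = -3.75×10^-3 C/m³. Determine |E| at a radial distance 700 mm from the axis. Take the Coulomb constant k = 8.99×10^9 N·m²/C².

|E| = 1.01×10^7 N/C

Choose a coaxial cylinder of radius r = 700 mm (arbitrary length L) as the Gaussian surface (r > 183 mm, full cross-section enclosed).
λ_enc = ρ·πR² = (-3.75e-3)π(0.183)² = -3.945×10^-4 C/m.
By Gauss's law (flux through the curved wall only), E·2πrL = λ_enc L/ε₀.
E = 2k|λ_enc|/r = 2(8.99×10^9)(3.945×10^-4)/(0.7) = 1.01×10^7 N/C.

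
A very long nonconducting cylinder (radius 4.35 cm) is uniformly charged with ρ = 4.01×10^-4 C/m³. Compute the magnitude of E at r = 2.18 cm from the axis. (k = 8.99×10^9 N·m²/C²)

By cylindrical symmetry E is radial; use a coaxial Gaussian cylinder of radius 2.18 cm and length L (r < R).
Enclosed charge per unit length: λ_enc = ρ·πr² = (4.01e-4)π(0.0218)² = 5.987e-7 C/m.
Applying ∮E·dA = Q_enc/ε₀ with the end caps contributing no flux:
E = 2k|λ_enc|/r = 2(8.99×10^9)(5.987×10^-7)/(0.0218) = 4.94×10^5 N/C.

|E| ≈ 4.94e5 V/m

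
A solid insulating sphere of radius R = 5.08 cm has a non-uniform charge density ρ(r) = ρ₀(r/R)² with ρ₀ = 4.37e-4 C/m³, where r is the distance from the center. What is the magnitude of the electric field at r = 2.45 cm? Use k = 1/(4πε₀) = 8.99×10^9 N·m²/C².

|E| ≈ 5.63×10^4 N/C

Use a concentric Gaussian sphere at r = 2.45 cm (r < R).
Integrate the density: Q_enc = 4π ∫₀^r ρ₀(r'/R)^2 r'² dr' = 4πρ₀ r^5/(5·R²) = 3.757e-9 C.
Since E is radial and uniform over the Gaussian sphere, Φ = E·4πr² = Q_enc/ε₀.
E = k|Q_enc|/r² = (8.99×10^9)(3.757×10^-9)/(0.0245)² = 5.63×10^4 N/C.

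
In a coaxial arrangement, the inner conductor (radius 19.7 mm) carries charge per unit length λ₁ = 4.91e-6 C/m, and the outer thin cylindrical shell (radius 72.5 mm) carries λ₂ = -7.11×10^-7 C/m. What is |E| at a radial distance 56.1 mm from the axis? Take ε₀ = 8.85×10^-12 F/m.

E ≈ 1.57×10^6 N/C

Choose a coaxial cylinder of radius r = 56.1 mm (arbitrary length L) as the Gaussian surface (between the conductors, 19.7 mm < r < 72.5 mm).
Only the inner wire is enclosed; the outer shell contributes nothing inside itself. λ_enc = λ₁ = 4.91×10^-6 C/m.
Since E is radial and uniform over the curved surface, Φ = E·2πrL = Q_enc/ε₀ = λ_enc L/ε₀.
E = |λ_enc|/(2πε₀r) = (4.91×10^-6)/(2π·8.85×10^-12·0.0561) = 1.57e6 N/C.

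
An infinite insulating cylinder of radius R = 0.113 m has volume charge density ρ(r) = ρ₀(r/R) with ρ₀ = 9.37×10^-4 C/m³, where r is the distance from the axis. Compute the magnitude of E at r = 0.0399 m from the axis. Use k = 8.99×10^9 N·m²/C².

Choose a coaxial cylinder of radius r = 0.0399 m (arbitrary length L) as the Gaussian surface (r < R).
Integrating ρ over the cross-section to radius r: λ_enc = (2πρ₀/R) ∫₀^r r'^2 dr' = 2πρ₀ r^3/(3·R) = 1.103×10^-6 C/m.
Gauss's law: E·2πrL = λ_enc L/ε₀.
E = 2k|λ_enc|/r = 2(8.99×10^9)(1.103×10^-6)/(0.0399) = 4.97×10^5 N/C.

|E| ≈ 4.97×10^5 N/C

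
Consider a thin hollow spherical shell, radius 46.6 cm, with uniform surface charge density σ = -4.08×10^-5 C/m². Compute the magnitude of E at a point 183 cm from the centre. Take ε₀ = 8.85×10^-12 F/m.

E ≈ 2.99e5 V/m

By spherical symmetry E is radial; choose a Gaussian sphere of radius r = 183 cm (r > 46.6 cm).
The entire shell is enclosed: Q_enc = σ·4πR² = (-4.08×10^-5)·4π·(0.466)² = -1.113×10^-4 C.
Since E is radial and uniform over the Gaussian sphere, Φ = E·4πr² = Q_enc/ε₀.
E = |Q_enc|/(4πε₀r²) = (1.113×10^-4)/(4π·8.85×10^-12·(1.83)²) = 2.99e5 N/C.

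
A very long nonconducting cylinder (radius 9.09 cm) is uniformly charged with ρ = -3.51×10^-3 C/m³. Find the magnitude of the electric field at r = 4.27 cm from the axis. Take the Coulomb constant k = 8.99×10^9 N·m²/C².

Take a coaxial cylindrical Gaussian surface of radius r = 4.27 cm and length L (r < R).
Charge inside radius r per length L is ρ·πr²·L, so λ_enc = ρπr² = -2.011e-5 C/m.
Gauss's law: E·2πrL = λ_enc L/ε₀.
E = 2k|λ_enc|/r = 2(8.99×10^9)(2.011e-5)/(0.0427) = 8.47e6 N/C.

|E| = 8.47e6 N/C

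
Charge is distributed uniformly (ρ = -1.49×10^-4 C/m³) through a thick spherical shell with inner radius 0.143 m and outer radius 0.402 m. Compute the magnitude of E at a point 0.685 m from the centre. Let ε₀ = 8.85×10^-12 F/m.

E ≈ 7.42e5 N/C

Use a concentric Gaussian sphere at r = 0.685 m (r > 0.402 m, enclosing the whole shell).
Q_enc = ρ·(4π/3)(b³ − a³) = (-1.49×10^-4)·(4π/3)·((0.402)³ − (0.143)³) = -3.872×10^-5 C.
By Gauss's law, ∮E·dA = E·4πr² = Q_enc/ε₀.
E = |Q_enc|/(4πε₀r²) = (3.872e-5)/(4π·8.85×10^-12·(0.685)²) = 7.42×10^5 N/C.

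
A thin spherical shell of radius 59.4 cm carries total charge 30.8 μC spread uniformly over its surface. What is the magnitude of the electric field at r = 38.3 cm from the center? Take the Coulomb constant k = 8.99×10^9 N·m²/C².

|E| = 0 N/C

Take a concentric spherical Gaussian surface of radius r = 38.3 cm (inside the shell, r < 59.4 cm).
All the charge is outside the Gaussian surface: Q_enc = 0, hence E = 0 everywhere inside the shell.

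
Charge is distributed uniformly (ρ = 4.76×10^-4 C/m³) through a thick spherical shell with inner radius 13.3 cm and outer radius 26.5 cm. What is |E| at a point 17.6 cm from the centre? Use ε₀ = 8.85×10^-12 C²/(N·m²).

|E| ≈ 1.79×10^6 N/C

Use a concentric Gaussian sphere at r = 17.6 cm (within the shell material, 13.3 cm < r < 26.5 cm).
Enclosed charge is the volume from a to r: Q_enc = (4π/3)ρ(r³ − a³) = 6.179e-6 C.
Gauss's law: E·4πr² = Q_enc/ε₀.
E = |Q_enc|/(4πε₀r²) = (6.179×10^-6)/(4π·8.85×10^-12·(0.176)²) = 1.79×10^6 N/C.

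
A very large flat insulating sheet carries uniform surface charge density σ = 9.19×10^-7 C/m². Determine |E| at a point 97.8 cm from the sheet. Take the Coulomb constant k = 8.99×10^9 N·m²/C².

E = 5.19×10^4 N/C

Choose a cylindrical pillbox piercing the sheet, end faces (area A) parallel to it.
Flux Φ = 2EA and Q_enc = σA, so 2EA = σA/ε₀ ⇒ E = |σ|/(2ε₀), independent of distance.
E = 2πk|σ| = 2π(8.99×10^9)(9.19e-7) = 5.19×10^4 N/C.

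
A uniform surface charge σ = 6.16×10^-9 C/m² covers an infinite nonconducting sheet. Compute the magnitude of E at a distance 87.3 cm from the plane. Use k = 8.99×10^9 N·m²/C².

|E| ≈ 348 N/C

By planar symmetry E is perpendicular to the sheet and uniform; use a Gaussian pillbox with flat faces of area A on each side of the sheet.
Only the two end caps contribute flux: Φ = 2EA. With Q_enc = σA, Gauss's law gives E = |σ|/(2ε₀).
E = 2πk|σ| = 2π(8.99×10^9)(6.16e-9) = 348 N/C.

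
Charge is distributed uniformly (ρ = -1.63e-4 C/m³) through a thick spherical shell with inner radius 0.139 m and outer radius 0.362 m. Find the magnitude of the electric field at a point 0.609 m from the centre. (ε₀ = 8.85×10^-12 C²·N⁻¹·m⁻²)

E ≈ 7.41e5 N/C

Take a concentric spherical Gaussian surface of radius r = 0.609 m (r > 0.362 m, enclosing the whole shell).
Q_enc = ρ·(4π/3)(b³ − a³) = (-1.63×10^-4)·(4π/3)·((0.362)³ − (0.139)³) = -3.056×10^-5 C.
Applying ∮E·dA = Q_enc/ε₀ with Φ = E(4πr²):
E = |Q_enc|/(4πε₀r²) = (3.056e-5)/(4π·8.85×10^-12·(0.609)²) = 7.41e5 N/C.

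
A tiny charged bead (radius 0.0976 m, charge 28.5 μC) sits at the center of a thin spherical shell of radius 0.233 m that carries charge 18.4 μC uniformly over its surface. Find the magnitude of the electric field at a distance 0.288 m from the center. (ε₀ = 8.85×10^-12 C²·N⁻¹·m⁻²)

5.08×10^6 V/m

Take a concentric spherical Gaussian surface of radius r = 0.288 m (r > 0.233 m, enclosing both).
Q_enc = (28.5 μC) + (18.4 μC) = 4.69×10^-5 C.
Applying ∮E·dA = Q_enc/ε₀ with Φ = E(4πr²):
E = |Q_enc|/(4πε₀r²) = (4.69e-5)/(4π·8.85×10^-12·(0.288)²) = 5.08e6 N/C.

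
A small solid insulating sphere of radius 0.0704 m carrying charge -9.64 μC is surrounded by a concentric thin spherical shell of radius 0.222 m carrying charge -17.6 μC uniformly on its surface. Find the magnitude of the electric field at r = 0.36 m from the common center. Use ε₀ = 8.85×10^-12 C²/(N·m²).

|E| ≈ 1.89e6 N/C

By spherical symmetry E is radial; choose a Gaussian sphere of radius r = 0.36 m (r > 0.222 m, enclosing both).
Q_enc = (-9.64 μC) + (-17.6 μC) = -2.724×10^-5 C.
Since E is radial and uniform over the Gaussian sphere, Φ = E·4πr² = Q_enc/ε₀.
E = |Q_enc|/(4πε₀r²) = (2.724×10^-5)/(4π·8.85×10^-12·(0.36)²) = 1.89×10^6 N/C.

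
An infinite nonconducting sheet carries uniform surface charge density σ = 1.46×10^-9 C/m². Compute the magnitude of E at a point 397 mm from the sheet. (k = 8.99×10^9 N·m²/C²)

E ≈ 82.5 V/m

The symmetry is planar: E is normal to the sheet and the same magnitude on both sides. Take a pillbox straddling the sheet with end-cap area A.
Only the two end caps contribute flux: Φ = 2EA. With Q_enc = σA, Gauss's law gives E = |σ|/(2ε₀).
E = 2πk|σ| = 2π(8.99×10^9)(1.46×10^-9) = 82.5 N/C.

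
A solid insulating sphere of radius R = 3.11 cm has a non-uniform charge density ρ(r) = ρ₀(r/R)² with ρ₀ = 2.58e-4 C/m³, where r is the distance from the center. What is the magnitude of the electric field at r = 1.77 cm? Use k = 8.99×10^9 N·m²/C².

Take a concentric spherical Gaussian surface of radius r = 1.77 cm (r < R).
Q_enc = ∫₀^r ρ(r')·4πr'² dr' = (4πρ₀/R²) ∫₀^r r'^4 dr' = 4πρ₀ r^5/(5·R²) = 1.165×10^-9 C.
Applying ∮E·dA = Q_enc/ε₀ with Φ = E(4πr²):
E = k|Q_enc|/r² = (8.99×10^9)(1.165×10^-9)/(0.0177)² = 3.34×10^4 N/C.

E ≈ 3.34×10^4 N/C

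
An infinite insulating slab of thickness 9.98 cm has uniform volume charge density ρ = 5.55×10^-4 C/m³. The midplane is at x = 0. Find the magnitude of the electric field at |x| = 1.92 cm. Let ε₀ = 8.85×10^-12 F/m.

By symmetry E is perpendicular to the slab. A Gaussian pillbox from −1.92 cm to +1.92 cm (face area A) lies entirely within the slab.
Q_enc = ρ·(2x)·A and flux = 2EA, so 2EA = 2ρxA/ε₀ ⇒ E = |ρ|x/ε₀.
E = (5.55e-4)(0.0192)/(8.85×10^-12) = 1.20×10^6 N/C.

|E| = 1.20×10^6 V/m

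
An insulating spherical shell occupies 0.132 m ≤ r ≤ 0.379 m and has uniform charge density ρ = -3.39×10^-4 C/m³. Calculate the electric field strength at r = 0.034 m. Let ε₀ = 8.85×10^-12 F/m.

Symmetry ⇒ E = E(r) r̂. Gaussian sphere of radius r = 0.034 m (r < 0.132 m, inside the empty cavity).
Q_enc = 0 (all charge lies at larger r); Gauss's law gives E = 0.

|E| = 0 N/C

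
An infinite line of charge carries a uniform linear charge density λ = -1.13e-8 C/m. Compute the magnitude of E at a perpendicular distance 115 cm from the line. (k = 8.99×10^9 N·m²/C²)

By cylindrical symmetry E is radial; use a coaxial Gaussian cylinder of radius 115 cm and length L.
Q_enc = λL, so λ_enc = -1.13e-8 C/m.
Since E is radial and uniform over the curved surface, Φ = E·2πrL = Q_enc/ε₀ = λ_enc L/ε₀.
E = 2k|λ_enc|/r = 2(8.99×10^9)(1.13×10^-8)/(1.15) = 177 N/C.

E ≈ 177 N/C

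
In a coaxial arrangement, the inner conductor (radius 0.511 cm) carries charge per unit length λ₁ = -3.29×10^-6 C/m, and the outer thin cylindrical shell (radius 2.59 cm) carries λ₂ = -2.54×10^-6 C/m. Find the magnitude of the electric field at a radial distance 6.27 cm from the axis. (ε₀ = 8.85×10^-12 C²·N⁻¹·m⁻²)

E ≈ 1.67e6 V/m

Choose a coaxial cylinder of radius r = 6.27 cm (arbitrary length L) as the Gaussian surface (r > 2.59 cm, enclosing both).
λ_enc = λ₁ + λ₂ = (-3.29×10^-6) + (-2.54×10^-6) = -5.83×10^-6 C/m.
By Gauss's law (flux through the curved wall only), E·2πrL = λ_enc L/ε₀.
E = |λ_enc|/(2πε₀r) = (5.83×10^-6)/(2π·8.85×10^-12·0.0627) = 1.67×10^6 N/C.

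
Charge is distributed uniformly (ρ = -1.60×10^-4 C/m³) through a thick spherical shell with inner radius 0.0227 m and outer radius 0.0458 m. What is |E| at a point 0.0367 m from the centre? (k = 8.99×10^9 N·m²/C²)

Use a concentric Gaussian sphere at r = 0.0367 m (within the shell material, 0.0227 m < r < 0.0458 m).
Enclosed charge is the volume from a to r: Q_enc = (4π/3)ρ(r³ − a³) = -2.529×10^-8 C.
By Gauss's law, ∮E·dA = E·4πr² = Q_enc/ε₀.
E = k|Q_enc|/r² = (8.99×10^9)(2.529×10^-8)/(0.0367)² = 1.69e5 N/C.

E = 1.69e5 V/m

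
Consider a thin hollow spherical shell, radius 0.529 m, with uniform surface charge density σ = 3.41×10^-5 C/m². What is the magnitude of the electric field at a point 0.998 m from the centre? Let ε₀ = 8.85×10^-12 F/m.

Symmetry ⇒ E = E(r) r̂. Gaussian sphere of radius r = 0.998 m (r > 0.529 m).
The entire shell is enclosed: Q_enc = σ·4πR² = (3.41e-5)·4π·(0.529)² = 1.199×10^-4 C.
By Gauss's law, ∮E·dA = E·4πr² = Q_enc/ε₀.
E = |Q_enc|/(4πε₀r²) = (1.199×10^-4)/(4π·8.85×10^-12·(0.998)²) = 1.08×10^6 N/C.

E ≈ 1.08×10^6 N/C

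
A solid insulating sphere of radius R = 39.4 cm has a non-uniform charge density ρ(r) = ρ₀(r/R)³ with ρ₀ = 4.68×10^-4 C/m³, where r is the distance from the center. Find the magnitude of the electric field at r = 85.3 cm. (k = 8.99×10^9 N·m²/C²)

Use a concentric Gaussian sphere at r = 85.3 cm (r > R, all charge enclosed).
Q_enc = 4π ∫₀^R ρ₀(r'/R)^3 r'² dr' = 4πρ₀R³/6 = 5.995×10^-5 C.
By Gauss's law, ∮E·dA = E·4πr² = Q_enc/ε₀.
E = k|Q_enc|/r² = (8.99×10^9)(5.995×10^-5)/(0.853)² = 7.41×10^5 N/C.

E ≈ 7.41×10^5 V/m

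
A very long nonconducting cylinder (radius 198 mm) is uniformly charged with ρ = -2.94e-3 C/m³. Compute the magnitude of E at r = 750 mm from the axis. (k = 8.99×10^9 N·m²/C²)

8.68×10^6 V/m

Take a coaxial cylindrical Gaussian surface of radius r = 750 mm and length L (r > 198 mm, full cross-section enclosed).
λ_enc = ρ·πR² = (-2.94e-3)π(0.198)² = -3.621×10^-4 C/m.
Applying ∮E·dA = Q_enc/ε₀ with the end caps contributing no flux:
E = 2k|λ_enc|/r = 2(8.99×10^9)(3.621e-4)/(0.75) = 8.68×10^6 N/C.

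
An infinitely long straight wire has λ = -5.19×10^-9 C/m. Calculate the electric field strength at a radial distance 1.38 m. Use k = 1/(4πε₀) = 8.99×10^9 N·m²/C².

|E| = 67.6 N/C

Take a coaxial cylindrical Gaussian surface of radius r = 1.38 m and length L.
Q_enc = λL, so λ_enc = -5.19×10^-9 C/m.
Since E is radial and uniform over the curved surface, Φ = E·2πrL = Q_enc/ε₀ = λ_enc L/ε₀.
E = 2k|λ_enc|/r = 2(8.99×10^9)(5.19×10^-9)/(1.38) = 67.6 N/C.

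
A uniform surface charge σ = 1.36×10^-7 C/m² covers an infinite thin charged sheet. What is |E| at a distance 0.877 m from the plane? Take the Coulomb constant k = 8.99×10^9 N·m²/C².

By planar symmetry E is perpendicular to the sheet and uniform; use a Gaussian pillbox with flat faces of area A on each side of the sheet.
Only the two end caps contribute flux: Φ = 2EA. With Q_enc = σA, Gauss's law gives E = |σ|/(2ε₀).
E = 2πk|σ| = 2π(8.99×10^9)(1.36e-7) = 7.68×10^3 N/C.

7.68×10^3 N/C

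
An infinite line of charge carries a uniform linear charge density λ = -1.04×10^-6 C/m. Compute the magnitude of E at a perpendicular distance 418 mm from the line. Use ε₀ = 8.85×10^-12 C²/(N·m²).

4.47e4 N/C

Take a coaxial cylindrical Gaussian surface of radius r = 418 mm and length L.
Q_enc = λL, so λ_enc = -1.04e-6 C/m.
Since E is radial and uniform over the curved surface, Φ = E·2πrL = Q_enc/ε₀ = λ_enc L/ε₀.
E = |λ_enc|/(2πε₀r) = (1.04e-6)/(2π·8.85×10^-12·0.418) = 4.47×10^4 N/C.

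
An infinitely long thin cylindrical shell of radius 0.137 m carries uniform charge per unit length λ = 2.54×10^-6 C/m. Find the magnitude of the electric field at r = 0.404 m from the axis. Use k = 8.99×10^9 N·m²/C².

By cylindrical symmetry E is radial; use a coaxial Gaussian cylinder of radius 0.404 m and length L (r > 0.137 m).
The full line charge is enclosed: λ_enc = 2.54e-6 C/m.
Gauss's law: E·2πrL = λ_enc L/ε₀.
E = 2k|λ_enc|/r = 2(8.99×10^9)(2.54e-6)/(0.404) = 1.13×10^5 N/C.

|E| = 1.13×10^5 N/C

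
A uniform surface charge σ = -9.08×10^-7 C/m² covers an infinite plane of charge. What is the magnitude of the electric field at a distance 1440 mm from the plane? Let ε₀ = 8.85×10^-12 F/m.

By planar symmetry E is perpendicular to the sheet and uniform; use a Gaussian pillbox with flat faces of area A on each side of the sheet.
Flux Φ = 2EA and Q_enc = σA, so 2EA = σA/ε₀ ⇒ E = |σ|/(2ε₀), independent of distance.
E = |σ|/(2ε₀) = (9.08×10^-7)/(2·8.85×10^-12) = 5.13×10^4 N/C.

|E| ≈ 5.13×10^4 N/C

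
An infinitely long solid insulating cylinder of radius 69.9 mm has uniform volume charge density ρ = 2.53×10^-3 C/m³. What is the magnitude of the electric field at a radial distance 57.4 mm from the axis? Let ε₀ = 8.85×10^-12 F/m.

Choose a coaxial cylinder of radius r = 57.4 mm (arbitrary length L) as the Gaussian surface (r < R).
Enclosed charge per unit length: λ_enc = ρ·πr² = (2.53×10^-3)π(0.0574)² = 2.619×10^-5 C/m.
Gauss's law: E·2πrL = λ_enc L/ε₀.
E = |λ_enc|/(2πε₀r) = (2.619×10^-5)/(2π·8.85×10^-12·0.0574) = 8.20×10^6 N/C.

E = 8.20×10^6 N/C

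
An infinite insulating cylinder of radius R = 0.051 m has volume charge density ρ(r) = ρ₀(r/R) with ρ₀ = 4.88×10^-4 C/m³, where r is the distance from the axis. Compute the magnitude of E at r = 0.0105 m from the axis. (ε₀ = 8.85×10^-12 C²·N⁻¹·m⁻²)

E ≈ 3.97×10^4 N/C

Take a coaxial cylindrical Gaussian surface of radius r = 0.0105 m and length L (r < R).
λ_enc = ∫₀^r ρ(r')·2πr' dr' = (2πρ₀/R)·r^3/3 = 2.32×10^-8 C/m.
Since E is radial and uniform over the curved surface, Φ = E·2πrL = Q_enc/ε₀ = λ_enc L/ε₀.
E = |λ_enc|/(2πε₀r) = (2.32×10^-8)/(2π·8.85×10^-12·0.0105) = 3.97×10^4 N/C.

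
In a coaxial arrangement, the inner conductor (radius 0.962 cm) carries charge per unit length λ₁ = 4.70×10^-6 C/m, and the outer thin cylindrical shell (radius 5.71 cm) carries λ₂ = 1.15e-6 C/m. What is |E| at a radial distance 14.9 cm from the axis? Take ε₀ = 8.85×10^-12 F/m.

By cylindrical symmetry E is radial; use a coaxial Gaussian cylinder of radius 14.9 cm and length L (r > 5.71 cm, enclosing both).
λ_enc = λ₁ + λ₂ = (4.70×10^-6) + (1.15e-6) = 5.85×10^-6 C/m.
By Gauss's law (flux through the curved wall only), E·2πrL = λ_enc L/ε₀.
E = |λ_enc|/(2πε₀r) = (5.85×10^-6)/(2π·8.85×10^-12·0.149) = 7.06×10^5 N/C.

E = 7.06×10^5 N/C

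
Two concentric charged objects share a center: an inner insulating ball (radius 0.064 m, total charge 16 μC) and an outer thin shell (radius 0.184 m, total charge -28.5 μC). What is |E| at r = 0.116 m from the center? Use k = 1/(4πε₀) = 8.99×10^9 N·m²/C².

Take a concentric spherical Gaussian surface of radius r = 0.116 m (between the bodies, 0.064 m < r < 0.184 m).
The shell at 0.184 m lies outside the Gaussian surface, so Q_enc = 16 μC = 1.60e-5 C.
Applying ∮E·dA = Q_enc/ε₀ with Φ = E(4πr²):
E = k|Q_enc|/r² = (8.99×10^9)(1.60e-5)/(0.116)² = 1.07e7 N/C.

|E| ≈ 1.07×10^7 N/C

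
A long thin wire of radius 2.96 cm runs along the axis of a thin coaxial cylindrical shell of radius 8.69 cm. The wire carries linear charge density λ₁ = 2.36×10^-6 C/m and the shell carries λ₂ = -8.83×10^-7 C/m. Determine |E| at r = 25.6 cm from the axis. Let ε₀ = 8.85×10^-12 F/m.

By cylindrical symmetry E is radial; use a coaxial Gaussian cylinder of radius 25.6 cm and length L (r > 8.69 cm, enclosing both).
λ_enc = λ₁ + λ₂ = (2.36×10^-6) + (-8.83×10^-7) = 1.477e-6 C/m.
Since E is radial and uniform over the curved surface, Φ = E·2πrL = Q_enc/ε₀ = λ_enc L/ε₀.
E = |λ_enc|/(2πε₀r) = (1.477×10^-6)/(2π·8.85×10^-12·0.256) = 1.04e5 N/C.

E ≈ 1.04×10^5 N/C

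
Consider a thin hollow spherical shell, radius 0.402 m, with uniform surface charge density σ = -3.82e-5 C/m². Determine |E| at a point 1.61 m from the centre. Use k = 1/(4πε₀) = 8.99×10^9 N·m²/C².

2.69×10^5 V/m

Take a concentric spherical Gaussian surface of radius r = 1.61 m (r > 0.402 m).
The entire shell is enclosed: Q_enc = σ·4πR² = (-3.82×10^-5)·4π·(0.402)² = -7.758×10^-5 C.
Since E is radial and uniform over the Gaussian sphere, Φ = E·4πr² = Q_enc/ε₀.
E = k|Q_enc|/r² = (8.99×10^9)(7.758×10^-5)/(1.61)² = 2.69e5 N/C.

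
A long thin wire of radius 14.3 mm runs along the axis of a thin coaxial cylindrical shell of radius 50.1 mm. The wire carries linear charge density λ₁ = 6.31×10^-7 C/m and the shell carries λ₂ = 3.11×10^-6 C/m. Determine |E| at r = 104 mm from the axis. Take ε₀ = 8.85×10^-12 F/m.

Choose a coaxial cylinder of radius r = 104 mm (arbitrary length L) as the Gaussian surface (r > 50.1 mm, enclosing both).
λ_enc = λ₁ + λ₂ = (6.31×10^-7) + (3.11×10^-6) = 3.741×10^-6 C/m.
Gauss's law: E·2πrL = λ_enc L/ε₀.
E = |λ_enc|/(2πε₀r) = (3.741×10^-6)/(2π·8.85×10^-12·0.104) = 6.47×10^5 N/C.

E = 6.47×10^5 N/C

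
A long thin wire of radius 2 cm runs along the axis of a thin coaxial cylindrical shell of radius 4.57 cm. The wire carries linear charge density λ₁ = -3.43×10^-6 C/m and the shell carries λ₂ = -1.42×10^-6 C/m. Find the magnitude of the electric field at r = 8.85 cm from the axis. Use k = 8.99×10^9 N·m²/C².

|E| ≈ 9.85×10^5 N/C

Choose a coaxial cylinder of radius r = 8.85 cm (arbitrary length L) as the Gaussian surface (r > 4.57 cm, enclosing both).
λ_enc = λ₁ + λ₂ = (-3.43×10^-6) + (-1.42×10^-6) = -4.85×10^-6 C/m.
Gauss's law: E·2πrL = λ_enc L/ε₀.
E = 2k|λ_enc|/r = 2(8.99×10^9)(4.85×10^-6)/(0.0885) = 9.85e5 N/C.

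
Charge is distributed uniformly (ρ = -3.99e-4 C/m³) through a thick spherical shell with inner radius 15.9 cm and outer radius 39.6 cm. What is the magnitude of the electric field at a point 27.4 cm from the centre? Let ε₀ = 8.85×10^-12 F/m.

|E| ≈ 3.31×10^6 N/C

By spherical symmetry E is radial; choose a Gaussian sphere of radius r = 27.4 cm (within the shell material, 15.9 cm < r < 39.6 cm).
Enclosed charge is the volume from a to r: Q_enc = (4π/3)ρ(r³ − a³) = -2.766e-5 C.
Applying ∮E·dA = Q_enc/ε₀ with Φ = E(4πr²):
E = |Q_enc|/(4πε₀r²) = (2.766×10^-5)/(4π·8.85×10^-12·(0.274)²) = 3.31e6 N/C.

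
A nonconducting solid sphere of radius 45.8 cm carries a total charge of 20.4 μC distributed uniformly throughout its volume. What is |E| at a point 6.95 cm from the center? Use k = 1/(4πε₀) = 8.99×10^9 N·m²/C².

|E| ≈ 1.33×10^5 V/m

Use a concentric Gaussian sphere at r = 6.95 cm (r < R).
Only the charge within r is enclosed: Q_enc = Q·(r/R)³ = (20.4 μC)·(6.95 cm/45.8 cm)³ = 7.128e-8 C.
Applying ∮E·dA = Q_enc/ε₀ with Φ = E(4πr²):
E = k|Q_enc|/r² = (8.99×10^9)(7.128e-8)/(0.0695)² = 1.33e5 N/C.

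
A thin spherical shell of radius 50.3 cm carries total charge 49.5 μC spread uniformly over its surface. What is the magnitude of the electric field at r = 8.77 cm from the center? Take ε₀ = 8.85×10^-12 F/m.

E = 0 (no enclosed charge)

Use a concentric Gaussian sphere at r = 8.77 cm (inside the shell, r < 50.3 cm).
All the charge is outside the Gaussian surface: Q_enc = 0, hence E = 0 everywhere inside the shell.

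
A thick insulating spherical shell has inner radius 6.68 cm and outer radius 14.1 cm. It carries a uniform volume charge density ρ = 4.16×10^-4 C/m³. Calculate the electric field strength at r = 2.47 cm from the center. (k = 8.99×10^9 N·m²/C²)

Use a concentric Gaussian sphere at r = 2.47 cm (r < 6.68 cm, inside the empty cavity).
No charge is enclosed, so by Gauss's law E·4πr² = 0 ⇒ E = 0.

E = 0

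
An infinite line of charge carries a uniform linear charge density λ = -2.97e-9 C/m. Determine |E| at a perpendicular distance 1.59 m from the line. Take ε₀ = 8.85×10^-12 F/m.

33.6 V/m

By cylindrical symmetry E is radial; use a coaxial Gaussian cylinder of radius 1.59 m and length L.
Q_enc = λL, so λ_enc = -2.97e-9 C/m.
Applying ∮E·dA = Q_enc/ε₀ with the end caps contributing no flux:
E = |λ_enc|/(2πε₀r) = (2.97e-9)/(2π·8.85×10^-12·1.59) = 33.6 N/C.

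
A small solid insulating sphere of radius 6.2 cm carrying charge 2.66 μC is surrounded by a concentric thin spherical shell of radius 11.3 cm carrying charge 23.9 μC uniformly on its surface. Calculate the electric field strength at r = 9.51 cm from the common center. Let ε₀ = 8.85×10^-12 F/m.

Take a concentric spherical Gaussian surface of radius r = 9.51 cm (between the bodies, 6.2 cm < r < 11.3 cm).
Only the inner charge is enclosed; the outer shell contributes nothing inside itself. Q_enc = 2.66 μC = 2.66×10^-6 C.
Applying ∮E·dA = Q_enc/ε₀ with Φ = E(4πr²):
E = |Q_enc|/(4πε₀r²) = (2.66e-6)/(4π·8.85×10^-12·(0.0951)²) = 2.64e6 N/C.

2.64×10^6 N/C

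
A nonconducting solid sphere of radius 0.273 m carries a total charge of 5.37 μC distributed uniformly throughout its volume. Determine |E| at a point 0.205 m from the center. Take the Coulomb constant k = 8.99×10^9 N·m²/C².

Use a concentric Gaussian sphere at r = 0.205 m (r < R).
For a uniform sphere the enclosed fraction is (r/R)³, so Q_enc = (5.37 μC)(0.205/0.273)³ = 2.274e-6 C.
Gauss's law: E·4πr² = Q_enc/ε₀.
E = k|Q_enc|/r² = (8.99×10^9)(2.274×10^-6)/(0.205)² = 4.86×10^5 N/C.

E = 4.86e5 N/C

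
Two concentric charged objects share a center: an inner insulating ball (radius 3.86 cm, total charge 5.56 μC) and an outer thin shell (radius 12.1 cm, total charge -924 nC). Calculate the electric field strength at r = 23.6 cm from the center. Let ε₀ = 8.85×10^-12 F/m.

|E| ≈ 7.48×10^5 N/C

Use a concentric Gaussian sphere at r = 23.6 cm (r > 12.1 cm, enclosing both).
Q_enc = (5.56 μC) + (-924 nC) = 4.636×10^-6 C.
By Gauss's law, ∮E·dA = E·4πr² = Q_enc/ε₀.
E = |Q_enc|/(4πε₀r²) = (4.636×10^-6)/(4π·8.85×10^-12·(0.236)²) = 7.48×10^5 N/C.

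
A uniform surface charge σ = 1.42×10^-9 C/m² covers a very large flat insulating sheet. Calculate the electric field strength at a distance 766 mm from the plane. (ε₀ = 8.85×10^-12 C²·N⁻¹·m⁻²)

The symmetry is planar: E is normal to the sheet and the same magnitude on both sides. Take a pillbox straddling the sheet with end-cap area A.
Only the two end caps contribute flux: Φ = 2EA. With Q_enc = σA, Gauss's law gives E = |σ|/(2ε₀).
E = |σ|/(2ε₀) = (1.42×10^-9)/(2·8.85×10^-12) = 80.2 N/C.

80.2 V/m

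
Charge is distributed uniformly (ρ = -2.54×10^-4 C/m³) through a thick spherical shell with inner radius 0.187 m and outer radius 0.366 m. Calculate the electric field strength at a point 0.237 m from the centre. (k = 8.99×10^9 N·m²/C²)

|E| ≈ 1.15×10^6 N/C

Take a concentric spherical Gaussian surface of radius r = 0.237 m (within the shell material, 0.187 m < r < 0.366 m).
Enclosed charge is the volume from a to r: Q_enc = (4π/3)ρ(r³ − a³) = -7.206e-6 C.
Gauss's law: E·4πr² = Q_enc/ε₀.
E = k|Q_enc|/r² = (8.99×10^9)(7.206e-6)/(0.237)² = 1.15×10^6 N/C.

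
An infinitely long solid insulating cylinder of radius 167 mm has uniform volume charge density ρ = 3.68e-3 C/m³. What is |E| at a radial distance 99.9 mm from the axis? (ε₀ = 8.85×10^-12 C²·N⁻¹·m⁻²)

Coaxial Gaussian cylinder, radius r = 99.9 mm, length L (r < R).
Charge inside radius r per length L is ρ·πr²·L, so λ_enc = ρπr² = 1.154×10^-4 C/m.
Since E is radial and uniform over the curved surface, Φ = E·2πrL = Q_enc/ε₀ = λ_enc L/ε₀.
E = |λ_enc|/(2πε₀r) = (1.154×10^-4)/(2π·8.85×10^-12·0.0999) = 2.08e7 N/C.

|E| ≈ 2.08×10^7 N/C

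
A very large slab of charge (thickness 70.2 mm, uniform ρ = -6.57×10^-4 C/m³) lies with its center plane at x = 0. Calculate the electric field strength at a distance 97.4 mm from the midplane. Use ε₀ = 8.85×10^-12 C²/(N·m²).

The point |x| = 97.4 mm lies outside the slab (half-thickness 0.0351 m). A symmetric pillbox spanning the full slab encloses Q_enc = ρ·d·A.
Flux = 2EA ⇒ E = |ρ|d/(2ε₀), independent of distance outside.
E = (6.57e-4)(0.0702)/(2·8.85×10^-12) = 2.61×10^6 N/C.

E ≈ 2.61×10^6 N/C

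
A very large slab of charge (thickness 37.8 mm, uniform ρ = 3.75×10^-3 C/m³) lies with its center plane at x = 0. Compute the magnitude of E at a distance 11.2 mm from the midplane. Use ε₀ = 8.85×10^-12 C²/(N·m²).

E ≈ 4.75×10^6 N/C

By symmetry E is perpendicular to the slab. A Gaussian pillbox from −11.2 mm to +11.2 mm (face area A) lies entirely within the slab.
Q_enc = ρ·(2x)·A and flux = 2EA, so 2EA = 2ρxA/ε₀ ⇒ E = |ρ|x/ε₀.
E = (3.75×10^-3)(0.0112)/(8.85×10^-12) = 4.75×10^6 N/C.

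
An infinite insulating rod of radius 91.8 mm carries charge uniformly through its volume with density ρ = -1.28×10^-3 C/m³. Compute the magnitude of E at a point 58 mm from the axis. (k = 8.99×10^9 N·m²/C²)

E ≈ 4.19×10^6 N/C

Choose a coaxial cylinder of radius r = 58 mm (arbitrary length L) as the Gaussian surface (r < R).
Charge inside radius r per length L is ρ·πr²·L, so λ_enc = ρπr² = -1.353×10^-5 C/m.
By Gauss's law (flux through the curved wall only), E·2πrL = λ_enc L/ε₀.
E = 2k|λ_enc|/r = 2(8.99×10^9)(1.353e-5)/(0.058) = 4.19×10^6 N/C.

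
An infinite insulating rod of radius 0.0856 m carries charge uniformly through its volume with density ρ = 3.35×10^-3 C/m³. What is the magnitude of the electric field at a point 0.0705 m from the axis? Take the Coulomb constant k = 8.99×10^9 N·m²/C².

|E| ≈ 1.33e7 V/m

Choose a coaxial cylinder of radius r = 0.0705 m (arbitrary length L) as the Gaussian surface (r < R).
Charge inside radius r per length L is ρ·πr²·L, so λ_enc = ρπr² = 5.231×10^-5 C/m.
Applying ∮E·dA = Q_enc/ε₀ with the end caps contributing no flux:
E = 2k|λ_enc|/r = 2(8.99×10^9)(5.231e-5)/(0.0705) = 1.33×10^7 N/C.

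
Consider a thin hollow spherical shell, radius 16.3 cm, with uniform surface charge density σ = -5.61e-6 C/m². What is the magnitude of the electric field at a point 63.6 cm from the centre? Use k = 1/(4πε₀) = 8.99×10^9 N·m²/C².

|E| = 4.16×10^4 N/C

Use a concentric Gaussian sphere at r = 63.6 cm (r > 16.3 cm).
The entire shell is enclosed: Q_enc = σ·4πR² = (-5.61×10^-6)·4π·(0.163)² = -1.873e-6 C.
Applying ∮E·dA = Q_enc/ε₀ with Φ = E(4πr²):
E = k|Q_enc|/r² = (8.99×10^9)(1.873×10^-6)/(0.636)² = 4.16×10^4 N/C.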